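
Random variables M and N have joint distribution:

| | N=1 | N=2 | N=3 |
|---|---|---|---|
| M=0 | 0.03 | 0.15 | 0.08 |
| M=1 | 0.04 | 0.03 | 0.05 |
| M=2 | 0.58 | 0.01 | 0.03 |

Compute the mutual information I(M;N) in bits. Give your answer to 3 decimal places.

0.501 bits

Marginals: p(M) = (0.2600, 0.1200, 0.6200), p(N) = (0.6500, 0.1900, 0.1600).
I(M;N) = H(M) + H(N) − H(M,N).
H(M) = 1.2999, H(N) = 1.2822, H(M,N) = 2.0815.
I(M;N) = 1.2999 + 1.2822 − 2.0815 = 0.501 bits.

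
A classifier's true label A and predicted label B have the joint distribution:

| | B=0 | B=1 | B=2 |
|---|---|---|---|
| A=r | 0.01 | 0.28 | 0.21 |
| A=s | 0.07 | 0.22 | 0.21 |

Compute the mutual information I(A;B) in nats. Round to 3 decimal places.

Marginals: p(A) = (0.5000, 0.5000), p(B) = (0.0800, 0.5000, 0.4200).
I(A;B) = Σ p(x,y)·ln[p(x,y)/(p(x)p(y))].
  (r,0): 0.01·ln(0.2500) = -0.0139
  (r,1): 0.28·ln(1.1200) = 0.0317
  (r,2): 0.21·ln(1.0000) = 0.0000
  (s,0): 0.07·ln(1.7500) = 0.0392
  (s,1): 0.22·ln(0.8800) = -0.0281
  (s,2): 0.21·ln(1.0000) = 0.0000
Sum = 0.029 nats.

0.029 nats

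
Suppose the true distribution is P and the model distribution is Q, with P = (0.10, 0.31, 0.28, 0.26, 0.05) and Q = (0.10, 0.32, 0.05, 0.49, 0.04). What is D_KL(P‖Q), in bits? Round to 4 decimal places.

D(P‖Q) = Σ p·log₂(p/q).
  0.10·log₂(0.10/0.10) = 0.00000
  0.31·log₂(0.31/0.32) = -0.01420
  0.28·log₂(0.28/0.05) = 0.69592
  0.26·log₂(0.26/0.49) = -0.23771
  0.05·log₂(0.05/0.04) = 0.01610
D(P‖Q) = 0.4601 bits.

0.4601 bits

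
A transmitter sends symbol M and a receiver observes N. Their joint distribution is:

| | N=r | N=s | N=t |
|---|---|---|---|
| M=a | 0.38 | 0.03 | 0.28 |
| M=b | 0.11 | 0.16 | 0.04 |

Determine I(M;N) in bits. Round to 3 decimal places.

Marginals: p(M) = (0.6900, 0.3100), p(N) = (0.4900, 0.1900, 0.3200).
I(M;N) = Σ p(x,y)·log₂[p(x,y)/(p(x)p(y))].
  (a,r): 0.38·log₂(1.1239) = 0.0640
  (a,s): 0.03·log₂(0.2288) = -0.0638
  (a,t): 0.28·log₂(1.2681) = 0.0960
  (b,r): 0.11·log₂(0.7242) = -0.0512
  (b,s): 0.16·log₂(2.7165) = 0.2307
  (b,t): 0.04·log₂(0.4032) = -0.0524
Sum = 0.223 bits.

0.223 bits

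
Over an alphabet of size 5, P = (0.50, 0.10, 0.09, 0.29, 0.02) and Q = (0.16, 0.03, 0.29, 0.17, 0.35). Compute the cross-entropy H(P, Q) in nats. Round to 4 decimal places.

1.9132 nats

H(P,Q) = −Σ p·ln q.
  −0.50·ln(0.16) = 0.91629
  −0.10·ln(0.03) = 0.35066
  −0.09·ln(0.29) = 0.11141
  −0.29·ln(0.17) = 0.51387
  −0.02·ln(0.35) = 0.02100
H(P,Q) = 1.9132 nats.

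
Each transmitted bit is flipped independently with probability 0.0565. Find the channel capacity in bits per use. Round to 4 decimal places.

0.6866 bits

Binary symmetric channel: C = 1 − h₂(ε) where h₂ is the binary entropy function.
h₂(0.0565) = −0.0565·log₂0.0565 − 0.9435·log₂0.9435 = 0.3134.
C = 1 − 0.3134 = 0.6866 bits per channel use.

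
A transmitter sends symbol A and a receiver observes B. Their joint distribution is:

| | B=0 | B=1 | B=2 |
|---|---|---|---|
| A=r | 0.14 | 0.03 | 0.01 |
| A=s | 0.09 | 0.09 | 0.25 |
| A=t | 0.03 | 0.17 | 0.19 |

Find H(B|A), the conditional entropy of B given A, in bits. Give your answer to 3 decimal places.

1.284 bits

Chain rule: H(B|A) = H(A,B) − H(A).
Marginals: p(A) = (0.1800, 0.4300, 0.3900), p(B) = (0.2600, 0.2900, 0.4500).
H(A,B) = 2.7822 bits; H(A) = 1.4987 bits.
H(B|A) = 2.7822 − 1.4987 = 1.284 bits.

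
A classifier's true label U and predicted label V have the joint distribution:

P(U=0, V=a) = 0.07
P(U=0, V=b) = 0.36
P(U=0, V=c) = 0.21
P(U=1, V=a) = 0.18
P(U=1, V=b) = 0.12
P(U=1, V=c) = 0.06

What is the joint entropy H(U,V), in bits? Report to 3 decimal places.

H(U,V) = −Σ p(x,y)·log₂ p(x,y) over all 6 cells.
  cell (0,a): −0.07·log₂0.07 = 0.2686
  cell (0,b): −0.36·log₂0.36 = 0.5306
  cell (0,c): −0.21·log₂0.21 = 0.4728
  cell (1,a): −0.18·log₂0.18 = 0.4453
  cell (1,b): −0.12·log₂0.12 = 0.3671
  cell (1,c): −0.06·log₂0.06 = 0.2435
Sum = 2.328 bits.

2.328 bits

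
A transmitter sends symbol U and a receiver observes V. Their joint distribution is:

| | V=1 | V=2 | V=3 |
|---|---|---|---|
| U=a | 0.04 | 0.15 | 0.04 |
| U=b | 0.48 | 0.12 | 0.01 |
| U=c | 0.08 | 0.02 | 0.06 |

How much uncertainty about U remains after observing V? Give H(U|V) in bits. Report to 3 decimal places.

Marginals: p(U) = (0.2300, 0.6100, 0.1600), p(V) = (0.6000, 0.2900, 0.1100).
H(U|V) = Σ p(V) · H(U|V=·).
  V=1: p=0.6000, H(U|V=1) = 0.9056
  V=2: p=0.2900, H(U|V=2) = 1.2848
  V=3: p=0.1100, H(U|V=3) = 1.3222
Weighted sum = 1.061 bits.

1.061 bits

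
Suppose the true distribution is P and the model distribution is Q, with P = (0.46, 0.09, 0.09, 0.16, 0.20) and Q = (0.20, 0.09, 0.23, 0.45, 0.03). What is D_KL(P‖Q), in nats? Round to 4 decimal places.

D(P‖Q) = Σ p·ln(p/q).
  0.46·ln(0.46/0.20) = 0.38314
  0.09·ln(0.09/0.09) = 0.00000
  0.09·ln(0.09/0.23) = -0.08444
  0.16·ln(0.16/0.45) = -0.16545
  0.20·ln(0.20/0.03) = 0.37942
D(P‖Q) = 0.5127 nats.

0.5127 nats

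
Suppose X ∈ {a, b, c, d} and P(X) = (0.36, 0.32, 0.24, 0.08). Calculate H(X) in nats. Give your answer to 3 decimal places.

1.277 nats

H(X) = −Σ p·ln p.
  −(0.36)·ln(0.36) = 0.3678
  −(0.32)·ln(0.32) = 0.3646
  −(0.24)·ln(0.24) = 0.3425
  −(0.08)·ln(0.08) = 0.2021
Sum: 0.3678 + 0.3646 + 0.3425 + 0.2021 = 1.277 nats.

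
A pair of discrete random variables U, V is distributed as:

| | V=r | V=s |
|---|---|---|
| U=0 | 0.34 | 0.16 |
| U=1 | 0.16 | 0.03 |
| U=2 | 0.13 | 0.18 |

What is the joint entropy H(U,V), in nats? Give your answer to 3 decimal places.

H(U,V) = −Σ p(x,y)·ln p(x,y) over all 6 cells.
  cell (0,r): −0.34·ln0.34 = 0.3668
  cell (0,s): −0.16·ln0.16 = 0.2932
  cell (1,r): −0.16·ln0.16 = 0.2932
  cell (1,s): −0.03·ln0.03 = 0.1052
  cell (2,r): −0.13·ln0.13 = 0.2652
  cell (2,s): −0.18·ln0.18 = 0.3087
Sum = 1.632 nats.

1.632 nats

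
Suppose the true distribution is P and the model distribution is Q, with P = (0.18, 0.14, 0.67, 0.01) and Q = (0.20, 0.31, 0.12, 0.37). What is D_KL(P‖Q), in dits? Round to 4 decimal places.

0.4282 dits

D(P‖Q) = Σ p·log₁₀(p/q).
  0.18·log₁₀(0.18/0.20) = -0.00824
  0.14·log₁₀(0.14/0.31) = -0.04833
  0.67·log₁₀(0.67/0.12) = 0.50042
  0.01·log₁₀(0.01/0.37) = -0.01568
D(P‖Q) = 0.4282 dits.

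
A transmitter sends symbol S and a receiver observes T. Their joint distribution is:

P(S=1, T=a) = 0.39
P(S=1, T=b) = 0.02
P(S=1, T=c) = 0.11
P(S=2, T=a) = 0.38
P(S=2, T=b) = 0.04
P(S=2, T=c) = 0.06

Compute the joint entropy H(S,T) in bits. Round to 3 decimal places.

H(S,T) = −Σ p(x,y)·log₂ p(x,y) over all 6 cells.
  cell (1,a): −0.39·log₂0.39 = 0.5298
  cell (1,b): −0.02·log₂0.02 = 0.1129
  cell (1,c): −0.11·log₂0.11 = 0.3503
  cell (2,a): −0.38·log₂0.38 = 0.5305
  cell (2,b): −0.04·log₂0.04 = 0.1858
  cell (2,c): −0.06·log₂0.06 = 0.2435
Sum = 1.953 bits.

1.953 bits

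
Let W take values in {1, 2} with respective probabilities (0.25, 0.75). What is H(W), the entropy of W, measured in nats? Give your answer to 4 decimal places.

0.5623 nats

H(W) = −Σ p·ln p.
  −(0.25)·ln(0.25) = 0.34657
  −(0.75)·ln(0.75) = 0.21576
Sum: 0.34657 + 0.21576 = 0.5623 nats.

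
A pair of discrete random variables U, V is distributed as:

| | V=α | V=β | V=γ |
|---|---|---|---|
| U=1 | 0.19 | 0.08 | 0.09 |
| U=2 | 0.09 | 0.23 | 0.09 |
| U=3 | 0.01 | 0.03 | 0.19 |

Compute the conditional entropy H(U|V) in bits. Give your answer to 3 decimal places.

1.268 bits

Chain rule: H(U|V) = H(U,V) − H(V).
Marginals: p(U) = (0.3600, 0.4100, 0.2300), p(V) = (0.2900, 0.3400, 0.3700).
H(U,V) = 2.8458 bits; H(V) = 1.5778 bits.
H(U|V) = 2.8458 − 1.5778 = 1.268 bits.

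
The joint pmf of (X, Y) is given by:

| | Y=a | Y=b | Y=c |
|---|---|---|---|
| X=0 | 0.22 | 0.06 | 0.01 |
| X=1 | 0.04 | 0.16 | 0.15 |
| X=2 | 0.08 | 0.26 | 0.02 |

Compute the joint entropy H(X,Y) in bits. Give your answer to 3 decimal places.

2.720 bits

H(X,Y) = −Σ p(x,y)·log₂ p(x,y) over all 9 cells.
  cell (0,a): −0.22·log₂0.22 = 0.4806
  cell (0,b): −0.06·log₂0.06 = 0.2435
  cell (0,c): −0.01·log₂0.01 = 0.0664
  cell (1,a): −0.04·log₂0.04 = 0.1858
  cell (1,b): −0.16·log₂0.16 = 0.4230
  cell (1,c): −0.15·log₂0.15 = 0.4105
  cell (2,a): −0.08·log₂0.08 = 0.2915
  cell (2,b): −0.26·log₂0.26 = 0.5053
  cell (2,c): −0.02·log₂0.02 = 0.1129
Sum = 2.720 bits.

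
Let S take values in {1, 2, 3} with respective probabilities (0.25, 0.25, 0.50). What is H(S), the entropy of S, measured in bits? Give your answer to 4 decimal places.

1.5000 bits

H(S) = −Σ p·log₂ p.
  −(0.25)·log₂(0.25) = 0.50000
  −(0.25)·log₂(0.25) = 0.50000
  −(0.50)·log₂(0.50) = 0.50000
Sum: 0.50000 + 0.50000 + 0.50000 = 1.5000 bits.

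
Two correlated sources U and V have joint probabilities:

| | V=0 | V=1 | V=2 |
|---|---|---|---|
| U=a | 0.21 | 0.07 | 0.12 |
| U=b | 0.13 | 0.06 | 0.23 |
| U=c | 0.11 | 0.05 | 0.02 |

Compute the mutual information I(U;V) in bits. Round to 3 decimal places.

0.093 bits

Marginals: p(U) = (0.4000, 0.4200, 0.1800), p(V) = (0.4500, 0.1800, 0.3700).
I(U;V) = Σ p(x,y)·log₂[p(x,y)/(p(x)p(y))].
  (a,0): 0.21·log₂(1.1667) = 0.0467
  (a,1): 0.07·log₂(0.9722) = -0.0028
  (a,2): 0.12·log₂(0.8108) = -0.0363
  (b,0): 0.13·log₂(0.6878) = -0.0702
  (b,1): 0.06·log₂(0.7937) = -0.0200
  (b,2): 0.23·log₂(1.4801) = 0.1301
  (c,0): 0.11·log₂(1.3580) = 0.0486
  (c,1): 0.05·log₂(1.5432) = 0.0313
  (c,2): 0.02·log₂(0.3003) = -0.0347
Sum = 0.093 bits.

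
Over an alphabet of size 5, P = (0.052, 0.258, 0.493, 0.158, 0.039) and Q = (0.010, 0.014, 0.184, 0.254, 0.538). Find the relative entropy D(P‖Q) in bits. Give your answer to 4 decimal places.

D(P‖Q) = Σ p·log₂(p/q).
  0.052·log₂(0.052/0.010) = 0.12368
  0.258·log₂(0.258/0.014) = 1.08460
  0.493·log₂(0.493/0.184) = 0.70099
  0.158·log₂(0.158/0.254) = -0.10821
  0.039·log₂(0.039/0.538) = -0.14766
D(P‖Q) = 1.6534 bits.

1.6534 bits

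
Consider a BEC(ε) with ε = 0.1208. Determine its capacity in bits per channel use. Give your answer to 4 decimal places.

Binary erasure channel: capacity C = 1 − ε.
C = 1 − 0.1208 = 0.8792 bits per channel use.

0.8792 bits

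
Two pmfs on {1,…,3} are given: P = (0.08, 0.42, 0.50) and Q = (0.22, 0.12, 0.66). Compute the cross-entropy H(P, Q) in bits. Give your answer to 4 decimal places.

1.7592 bits

H(P,Q) = −Σ p·log₂ q.
  −0.08·log₂(0.22) = 0.17475
  −0.42·log₂(0.12) = 1.28474
  −0.50·log₂(0.66) = 0.29973
H(P,Q) = 1.7592 bits.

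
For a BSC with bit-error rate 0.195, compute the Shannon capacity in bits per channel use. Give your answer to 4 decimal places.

Binary symmetric channel: C = 1 − h₂(ε) where h₂ is the binary entropy function.
h₂(0.195) = −0.195·log₂0.195 − 0.805·log₂0.805 = 0.7118.
C = 1 − 0.7118 = 0.2882 bits per channel use.

0.2882 bits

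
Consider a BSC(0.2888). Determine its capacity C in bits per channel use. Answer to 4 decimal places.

0.1328 bits

Binary symmetric channel: C = 1 − h₂(ε) where h₂ is the binary entropy function.
h₂(0.2888) = −0.2888·log₂0.2888 − 0.7112·log₂0.7112 = 0.8672.
C = 1 − 0.8672 = 0.1328 bits per channel use.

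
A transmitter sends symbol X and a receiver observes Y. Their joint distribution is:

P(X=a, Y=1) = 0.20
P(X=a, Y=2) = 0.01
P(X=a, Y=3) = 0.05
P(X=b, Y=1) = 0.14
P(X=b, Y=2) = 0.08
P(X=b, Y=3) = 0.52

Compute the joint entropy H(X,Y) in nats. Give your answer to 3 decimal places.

1.335 nats

H(X,Y) = −Σ p(x,y)·ln p(x,y) over all 6 cells.
  cell (a,1): −0.20·ln0.20 = 0.3219
  cell (a,2): −0.01·ln0.01 = 0.0461
  cell (a,3): −0.05·ln0.05 = 0.1498
  cell (b,1): −0.14·ln0.14 = 0.2753
  cell (b,2): −0.08·ln0.08 = 0.2021
  cell (b,3): −0.52·ln0.52 = 0.3400
Sum = 1.335 nats.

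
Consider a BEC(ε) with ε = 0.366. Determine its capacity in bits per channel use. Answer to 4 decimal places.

Binary erasure channel: capacity C = 1 − ε.
C = 1 − 0.366 = 0.6340 bits per channel use.

0.6340 bits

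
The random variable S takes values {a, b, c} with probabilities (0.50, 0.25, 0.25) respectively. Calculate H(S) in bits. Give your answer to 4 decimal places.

1.5000 bits

H(S) = −Σ p·log₂ p.
  −(0.50)·log₂(0.50) = 0.50000
  −(0.25)·log₂(0.25) = 0.50000
  −(0.25)·log₂(0.25) = 0.50000
Sum: 0.50000 + 0.50000 + 0.50000 = 1.5000 bits.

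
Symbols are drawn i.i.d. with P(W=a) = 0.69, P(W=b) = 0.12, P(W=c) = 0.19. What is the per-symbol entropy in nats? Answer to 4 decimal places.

H(W) = −Σ p·ln p.
  −(0.69)·ln(0.69) = 0.25603
  −(0.12)·ln(0.12) = 0.25443
  −(0.19)·ln(0.19) = 0.31554
Sum: 0.25603 + 0.25443 + 0.31554 = 0.8260 nats.

0.8260 nats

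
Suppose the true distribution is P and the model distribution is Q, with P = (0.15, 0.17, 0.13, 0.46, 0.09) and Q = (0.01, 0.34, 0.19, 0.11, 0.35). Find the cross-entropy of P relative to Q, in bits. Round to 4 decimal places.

H(P,Q) = −Σ p·log₂ q.
  −0.15·log₂(0.01) = 0.99658
  −0.17·log₂(0.34) = 0.26459
  −0.13·log₂(0.19) = 0.31147
  −0.46·log₂(0.11) = 1.46484
  −0.09·log₂(0.35) = 0.13631
H(P,Q) = 3.1738 bits.

3.1738 bits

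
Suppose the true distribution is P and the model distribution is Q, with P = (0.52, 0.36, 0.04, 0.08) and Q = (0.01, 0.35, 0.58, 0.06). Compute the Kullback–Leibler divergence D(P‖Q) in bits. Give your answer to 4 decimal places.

2.8577 bits

D(P‖Q) = Σ p·log₂(p/q).
  0.52·log₂(0.52/0.01) = 2.96423
  0.36·log₂(0.36/0.35) = 0.01463
  0.04·log₂(0.04/0.58) = -0.15432
  0.08·log₂(0.08/0.06) = 0.03320
D(P‖Q) = 2.8577 bits.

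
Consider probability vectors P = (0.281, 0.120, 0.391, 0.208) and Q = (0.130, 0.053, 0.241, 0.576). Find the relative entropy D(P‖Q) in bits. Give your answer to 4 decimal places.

0.4213 bits

D(P‖Q) = Σ p·log₂(p/q).
  0.281·log₂(0.281/0.130) = 0.31249
  0.120·log₂(0.120/0.053) = 0.14148
  0.391·log₂(0.391/0.241) = 0.27297
  0.208·log₂(0.208/0.576) = -0.30565
D(P‖Q) = 0.4213 bits.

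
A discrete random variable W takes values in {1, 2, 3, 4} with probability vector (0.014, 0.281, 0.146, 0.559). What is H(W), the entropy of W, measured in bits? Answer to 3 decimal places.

1.475 bits

H(W) = −Σ p·log₂ p.
  −(0.014)·log₂(0.014) = 0.0862
  −(0.281)·log₂(0.281) = 0.5146
  −(0.146)·log₂(0.146) = 0.4053
  −(0.559)·log₂(0.559) = 0.4690
Sum: 0.0862 + 0.5146 + 0.4053 + 0.4690 = 1.475 bits.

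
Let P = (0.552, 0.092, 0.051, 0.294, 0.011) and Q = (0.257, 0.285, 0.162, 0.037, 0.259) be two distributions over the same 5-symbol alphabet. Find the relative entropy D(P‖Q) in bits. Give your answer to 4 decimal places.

1.2027 bits

D(P‖Q) = Σ p·log₂(p/q).
  0.552·log₂(0.552/0.257) = 0.60880
  0.092·log₂(0.092/0.285) = -0.15008
  0.051·log₂(0.051/0.162) = -0.08504
  0.294·log₂(0.294/0.037) = 0.87912
  0.011·log₂(0.011/0.259) = -0.05013
D(P‖Q) = 1.2027 bits.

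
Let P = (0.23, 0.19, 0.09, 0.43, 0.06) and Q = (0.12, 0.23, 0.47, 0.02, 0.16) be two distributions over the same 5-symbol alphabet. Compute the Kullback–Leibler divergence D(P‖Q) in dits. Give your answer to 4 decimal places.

0.5320 dits

D(P‖Q) = Σ p·log₁₀(p/q).
  0.23·log₁₀(0.23/0.12) = 0.06499
  0.19·log₁₀(0.19/0.23) = -0.01577
  0.09·log₁₀(0.09/0.47) = -0.06461
  0.43·log₁₀(0.43/0.02) = 0.57295
  0.06·log₁₀(0.06/0.16) = -0.02556
D(P‖Q) = 0.5320 dits.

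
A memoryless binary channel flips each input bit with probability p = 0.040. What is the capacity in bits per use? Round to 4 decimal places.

Binary symmetric channel: C = 1 − h₂(ε) where h₂ is the binary entropy function.
h₂(0.040) = −0.040·log₂0.040 − 0.960·log₂0.960 = 0.2423.
C = 1 − 0.2423 = 0.7577 bits per channel use.

0.7577 bits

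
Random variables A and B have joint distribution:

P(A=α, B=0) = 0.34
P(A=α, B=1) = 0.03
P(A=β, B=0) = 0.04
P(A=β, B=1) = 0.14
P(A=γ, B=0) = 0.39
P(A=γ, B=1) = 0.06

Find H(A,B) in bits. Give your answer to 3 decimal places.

H(A,B) = −Σ p(x,y)·log₂ p(x,y) over all 6 cells.
  cell (α,0): −0.34·log₂0.34 = 0.5292
  cell (α,1): −0.03·log₂0.03 = 0.1518
  cell (β,0): −0.04·log₂0.04 = 0.1858
  cell (β,1): −0.14·log₂0.14 = 0.3971
  cell (γ,0): −0.39·log₂0.39 = 0.5298
  cell (γ,1): −0.06·log₂0.06 = 0.2435
Sum = 2.037 bits.

2.037 bits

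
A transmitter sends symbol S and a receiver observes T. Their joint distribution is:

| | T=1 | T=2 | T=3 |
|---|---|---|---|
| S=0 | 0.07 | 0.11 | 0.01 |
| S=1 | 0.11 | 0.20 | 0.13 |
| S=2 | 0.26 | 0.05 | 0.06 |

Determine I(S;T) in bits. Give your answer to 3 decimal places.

Marginals: p(S) = (0.1900, 0.4400, 0.3700), p(T) = (0.4400, 0.3600, 0.2000).
I(S;T) = H(S) + H(T) − H(S,T).
H(S) = 1.5071, H(T) = 1.5161, H(S,T) = 2.8475.
I(S;T) = 1.5071 + 1.5161 − 2.8475 = 0.176 bits.

0.176 bits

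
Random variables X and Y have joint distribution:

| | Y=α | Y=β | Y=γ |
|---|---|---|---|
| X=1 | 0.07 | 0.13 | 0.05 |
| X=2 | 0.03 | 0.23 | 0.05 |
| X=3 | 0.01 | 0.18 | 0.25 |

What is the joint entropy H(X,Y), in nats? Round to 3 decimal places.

1.895 nats

H(X,Y) = −Σ p(x,y)·ln p(x,y) over all 9 cells.
  cell (1,α): −0.07·ln0.07 = 0.1861
  cell (1,β): −0.13·ln0.13 = 0.2652
  cell (1,γ): −0.05·ln0.05 = 0.1498
  cell (2,α): −0.03·ln0.03 = 0.1052
  cell (2,β): −0.23·ln0.23 = 0.3380
  cell (2,γ): −0.05·ln0.05 = 0.1498
  cell (3,α): −0.01·ln0.01 = 0.0461
  cell (3,β): −0.18·ln0.18 = 0.3087
  cell (3,γ): −0.25·ln0.25 = 0.3466
Sum = 1.895 nats.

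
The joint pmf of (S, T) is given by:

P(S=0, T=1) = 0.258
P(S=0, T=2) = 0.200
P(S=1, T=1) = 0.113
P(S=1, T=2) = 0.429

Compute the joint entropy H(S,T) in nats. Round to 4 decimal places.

1.2809 nats

H(S,T) = −Σ p(x,y)·ln p(x,y) over all 4 cells.
  cell (0,1): −0.258·ln0.258 = 0.34954
  cell (0,2): −0.200·ln0.200 = 0.32189
  cell (1,1): −0.113·ln0.113 = 0.24638
  cell (1,2): −0.429·ln0.429 = 0.36306
Sum = 1.2809 nats.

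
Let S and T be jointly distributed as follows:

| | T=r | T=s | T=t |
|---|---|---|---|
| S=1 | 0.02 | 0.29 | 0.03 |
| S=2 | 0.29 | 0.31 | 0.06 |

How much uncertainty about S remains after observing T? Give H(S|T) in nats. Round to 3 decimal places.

Marginals: p(S) = (0.3400, 0.6600), p(T) = (0.3100, 0.6000, 0.0900).
H(S|T) = Σ p(T) · H(S|T=·).
  T=r: p=0.3100, H(S|T=r) = 0.2392
  T=s: p=0.6000, H(S|T=s) = 0.6926
  T=t: p=0.0900, H(S|T=t) = 0.6365
Weighted sum = 0.547 nats.

0.547 nats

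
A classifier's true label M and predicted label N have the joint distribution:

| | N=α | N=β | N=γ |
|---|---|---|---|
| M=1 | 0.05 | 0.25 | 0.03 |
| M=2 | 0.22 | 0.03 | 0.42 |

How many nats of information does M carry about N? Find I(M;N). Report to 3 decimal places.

Marginals: p(M) = (0.3300, 0.6700), p(N) = (0.2700, 0.2800, 0.4500).
I(M;N) = H(M) + H(N) − H(M,N).
H(M) = 0.6342, H(N) = 1.0693, H(M,N) = 1.4042.
I(M;N) = 0.6342 + 1.0693 − 1.4042 = 0.299 nats.

0.299 nats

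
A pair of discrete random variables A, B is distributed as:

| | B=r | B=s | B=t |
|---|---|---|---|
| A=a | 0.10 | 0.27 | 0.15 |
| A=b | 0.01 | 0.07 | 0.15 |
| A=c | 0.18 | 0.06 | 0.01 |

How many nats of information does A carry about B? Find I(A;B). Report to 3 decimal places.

0.205 nats

Marginals: p(A) = (0.5200, 0.2300, 0.2500), p(B) = (0.2900, 0.4000, 0.3100).
I(A;B) = H(A) + H(B) − H(A,B).
H(A) = 1.0246, H(B) = 1.0886, H(A,B) = 1.9086.
I(A;B) = 1.0246 + 1.0886 − 1.9086 = 0.205 nats.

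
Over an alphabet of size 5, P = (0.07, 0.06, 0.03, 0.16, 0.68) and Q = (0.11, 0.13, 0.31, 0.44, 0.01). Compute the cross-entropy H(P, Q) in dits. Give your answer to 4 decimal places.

H(P,Q) = −Σ p·log₁₀ q.
  −0.07·log₁₀(0.11) = 0.06710
  −0.06·log₁₀(0.13) = 0.05316
  −0.03·log₁₀(0.31) = 0.01526
  −0.16·log₁₀(0.44) = 0.05705
  −0.68·log₁₀(0.01) = 1.36000
H(P,Q) = 1.5526 dits.

1.5526 dits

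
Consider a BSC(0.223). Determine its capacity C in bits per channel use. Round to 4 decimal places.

0.2344 bits

Binary symmetric channel: C = 1 − h₂(ε) where h₂ is the binary entropy function.
h₂(0.223) = −0.223·log₂0.223 − 0.777·log₂0.777 = 0.7656.
C = 1 − 0.7656 = 0.2344 bits per channel use.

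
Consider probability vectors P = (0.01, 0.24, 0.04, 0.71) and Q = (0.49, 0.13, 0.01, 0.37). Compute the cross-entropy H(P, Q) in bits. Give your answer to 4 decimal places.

H(P,Q) = −Σ p·log₂ q.
  −0.01·log₂(0.49) = 0.01029
  −0.24·log₂(0.13) = 0.70642
  −0.04·log₂(0.01) = 0.26575
  −0.71·log₂(0.37) = 1.01843
H(P,Q) = 2.0009 bits.

2.0009 bits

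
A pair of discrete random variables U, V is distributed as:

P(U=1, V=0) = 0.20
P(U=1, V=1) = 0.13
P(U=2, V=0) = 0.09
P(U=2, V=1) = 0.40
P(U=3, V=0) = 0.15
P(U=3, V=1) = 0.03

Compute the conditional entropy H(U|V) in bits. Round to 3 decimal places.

1.261 bits

Marginals: p(U) = (0.3300, 0.4900, 0.1800), p(V) = (0.4400, 0.5600).
H(U|V) = Σ p(V) · H(U|V=·).
  V=0: p=0.4400, H(U|V=0) = 1.5146
  V=1: p=0.5600, H(U|V=1) = 1.0620
Weighted sum = 1.261 bits.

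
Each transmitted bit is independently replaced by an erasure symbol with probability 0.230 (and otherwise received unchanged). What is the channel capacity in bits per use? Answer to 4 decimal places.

Binary erasure channel: capacity C = 1 − ε.
C = 1 − 0.230 = 0.7700 bits per channel use.

0.7700 bits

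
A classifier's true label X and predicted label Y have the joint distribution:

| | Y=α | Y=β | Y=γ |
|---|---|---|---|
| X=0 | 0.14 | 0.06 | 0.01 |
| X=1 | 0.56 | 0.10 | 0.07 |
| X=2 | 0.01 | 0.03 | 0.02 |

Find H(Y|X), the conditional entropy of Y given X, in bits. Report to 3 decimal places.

1.060 bits

Chain rule: H(Y|X) = H(X,Y) − H(X).
Marginals: p(X) = (0.2100, 0.7300, 0.0600), p(Y) = (0.7100, 0.1900, 0.1000).
H(X,Y) = 2.1074 bits; H(X) = 1.0478 bits.
H(Y|X) = 2.1074 − 1.0478 = 1.060 bits.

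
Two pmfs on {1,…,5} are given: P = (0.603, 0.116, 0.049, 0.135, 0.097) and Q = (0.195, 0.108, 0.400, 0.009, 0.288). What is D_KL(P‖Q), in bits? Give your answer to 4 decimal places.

D(P‖Q) = Σ p·log₂(p/q).
  0.603·log₂(0.603/0.195) = 0.98210
  0.116·log₂(0.116/0.108) = 0.01196
  0.049·log₂(0.049/0.400) = -0.14843
  0.135·log₂(0.135/0.009) = 0.52743
  0.097·log₂(0.097/0.288) = -0.15229
D(P‖Q) = 1.2208 bits.

1.2208 bits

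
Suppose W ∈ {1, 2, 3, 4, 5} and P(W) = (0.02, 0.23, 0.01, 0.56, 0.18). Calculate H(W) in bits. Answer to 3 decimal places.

1.581 bits

H(W) = −Σ p·log₂ p.
  −(0.02)·log₂(0.02) = 0.1129
  −(0.23)·log₂(0.23) = 0.4877
  −(0.01)·log₂(0.01) = 0.0664
  −(0.56)·log₂(0.56) = 0.4684
  −(0.18)·log₂(0.18) = 0.4453
Sum: 0.1129 + 0.4877 + 0.0664 + 0.4684 + 0.4453 = 1.581 bits.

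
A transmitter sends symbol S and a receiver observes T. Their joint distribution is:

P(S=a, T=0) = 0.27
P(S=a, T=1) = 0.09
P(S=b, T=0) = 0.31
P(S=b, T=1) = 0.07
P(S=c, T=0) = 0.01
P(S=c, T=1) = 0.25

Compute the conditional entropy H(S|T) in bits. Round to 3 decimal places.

1.205 bits

Chain rule: H(S|T) = H(S,T) − H(T).
Marginals: p(S) = (0.3600, 0.3800, 0.2600), p(T) = (0.5900, 0.4100).
H(S,T) = 2.1815 bits; H(T) = 0.9765 bits.
H(S|T) = 2.1815 − 0.9765 = 1.205 bits.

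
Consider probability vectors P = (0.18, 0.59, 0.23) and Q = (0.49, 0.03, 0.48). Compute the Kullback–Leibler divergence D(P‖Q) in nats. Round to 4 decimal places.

D(P‖Q) = Σ p·ln(p/q).
  0.18·ln(0.18/0.49) = -0.18026
  0.59·ln(0.59/0.03) = 1.75757
  0.23·ln(0.23/0.48) = -0.16921
D(P‖Q) = 1.4081 nats.

1.4081 nats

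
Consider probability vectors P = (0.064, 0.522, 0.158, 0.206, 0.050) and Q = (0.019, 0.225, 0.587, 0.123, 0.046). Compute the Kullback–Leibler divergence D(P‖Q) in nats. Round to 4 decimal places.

D(P‖Q) = Σ p·ln(p/q).
  0.064·ln(0.064/0.019) = 0.07772
  0.522·ln(0.522/0.225) = 0.43930
  0.158·ln(0.158/0.587) = -0.20736
  0.206·ln(0.206/0.123) = 0.10623
  0.050·ln(0.050/0.046) = 0.00417
D(P‖Q) = 0.4201 nats.

0.4201 nats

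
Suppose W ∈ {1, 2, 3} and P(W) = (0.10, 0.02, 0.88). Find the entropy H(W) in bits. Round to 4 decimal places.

H(W) = −Σ p·log₂ p.
  −(0.10)·log₂(0.10) = 0.33219
  −(0.02)·log₂(0.02) = 0.11288
  −(0.88)·log₂(0.88) = 0.16229
Sum: 0.33219 + 0.11288 + 0.16229 = 0.6074 bits.

0.6074 bits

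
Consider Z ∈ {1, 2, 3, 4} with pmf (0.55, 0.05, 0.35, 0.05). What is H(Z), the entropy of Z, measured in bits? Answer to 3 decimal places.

H(Z) = −Σ p·log₂ p.
  −(0.55)·log₂(0.55) = 0.4744
  −(0.05)·log₂(0.05) = 0.2161
  −(0.35)·log₂(0.35) = 0.5301
  −(0.05)·log₂(0.05) = 0.2161
Sum: 0.4744 + 0.2161 + 0.5301 + 0.2161 = 1.437 bits.

1.437 bits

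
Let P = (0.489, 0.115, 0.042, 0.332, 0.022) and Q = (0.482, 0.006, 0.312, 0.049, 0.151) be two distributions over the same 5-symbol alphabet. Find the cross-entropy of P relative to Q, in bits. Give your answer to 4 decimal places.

H(P,Q) = −Σ p·log₂ q.
  −0.489·log₂(0.482) = 0.51487
  −0.115·log₂(0.006) = 0.84879
  −0.042·log₂(0.312) = 0.07058
  −0.332·log₂(0.049) = 1.44456
  −0.022·log₂(0.151) = 0.06000
H(P,Q) = 2.9388 bits.

2.9388 bits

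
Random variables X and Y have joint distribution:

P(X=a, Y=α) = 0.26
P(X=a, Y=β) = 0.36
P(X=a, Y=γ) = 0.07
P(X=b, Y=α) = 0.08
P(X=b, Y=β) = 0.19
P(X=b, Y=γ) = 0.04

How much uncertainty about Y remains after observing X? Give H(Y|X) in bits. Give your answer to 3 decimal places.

Marginals: p(X) = (0.6900, 0.3100), p(Y) = (0.3400, 0.5500, 0.1100).
H(Y|X) = Σ p(X) · H(Y|X=·).
  X=a: p=0.6900, H(Y|X=a) = 1.3552
  X=b: p=0.3100, H(Y|X=b) = 1.3184
Weighted sum = 1.344 bits.

1.344 bits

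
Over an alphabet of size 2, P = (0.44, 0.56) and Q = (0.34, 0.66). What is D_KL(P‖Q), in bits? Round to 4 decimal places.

0.0309 bits

D(P‖Q) = Σ p·log₂(p/q).
  0.44·log₂(0.44/0.34) = 0.16367
  0.56·log₂(0.56/0.66) = -0.13274
D(P‖Q) = 0.0309 bits.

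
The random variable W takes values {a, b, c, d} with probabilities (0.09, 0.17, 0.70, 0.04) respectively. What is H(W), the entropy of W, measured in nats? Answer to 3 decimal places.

H(W) = −Σ p·ln p.
  −(0.09)·ln(0.09) = 0.2167
  −(0.17)·ln(0.17) = 0.3012
  −(0.70)·ln(0.70) = 0.2497
  −(0.04)·ln(0.04) = 0.1288
Sum: 0.2167 + 0.3012 + 0.2497 + 0.1288 = 0.896 nats.

0.896 nats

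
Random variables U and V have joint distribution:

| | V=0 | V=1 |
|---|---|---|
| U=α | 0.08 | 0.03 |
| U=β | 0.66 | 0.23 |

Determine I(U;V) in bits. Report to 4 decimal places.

Marginals: p(U) = (0.1100, 0.8900), p(V) = (0.7400, 0.2600).
I(U;V) = Σ p(x,y)·log₂[p(x,y)/(p(x)p(y))].
  (α,0): 0.08·log₂(0.9828) = -0.00200
  (α,1): 0.03·log₂(1.0490) = 0.00207
  (β,0): 0.66·log₂(1.0021) = 0.00202
  (β,1): 0.23·log₂(0.9939) = -0.00201
Sum = 0.0001 bits.

0.0001 bits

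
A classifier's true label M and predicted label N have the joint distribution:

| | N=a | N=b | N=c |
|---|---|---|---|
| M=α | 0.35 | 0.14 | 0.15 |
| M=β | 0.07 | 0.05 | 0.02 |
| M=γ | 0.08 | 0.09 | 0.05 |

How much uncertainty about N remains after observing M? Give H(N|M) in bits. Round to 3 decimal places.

1.466 bits

Marginals: p(M) = (0.6400, 0.1400, 0.2200), p(N) = (0.5000, 0.2800, 0.2200).
H(N|M) = Σ p(M) · H(N|M=·).
  M=α: p=0.6400, H(N|M=α) = 1.4464
  M=β: p=0.1400, H(N|M=β) = 1.4316
  M=γ: p=0.2200, H(N|M=γ) = 1.5440
Weighted sum = 1.466 bits.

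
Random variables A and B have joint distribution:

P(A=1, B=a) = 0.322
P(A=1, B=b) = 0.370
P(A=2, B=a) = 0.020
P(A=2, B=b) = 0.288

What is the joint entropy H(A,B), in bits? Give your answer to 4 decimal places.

1.6872 bits

H(A,B) = −Σ p(x,y)·log₂ p(x,y) over all 4 cells.
  cell (1,a): −0.322·log₂0.322 = 0.52643
  cell (1,b): −0.370·log₂0.370 = 0.53073
  cell (2,a): −0.020·log₂0.020 = 0.11288
  cell (2,b): −0.288·log₂0.288 = 0.51721
Sum = 1.6872 bits.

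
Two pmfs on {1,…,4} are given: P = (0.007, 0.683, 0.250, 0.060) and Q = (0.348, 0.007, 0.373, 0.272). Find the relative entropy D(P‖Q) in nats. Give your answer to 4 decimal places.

2.9105 nats

D(P‖Q) = Σ p·ln(p/q).
  0.007·ln(0.007/0.348) = -0.02734
  0.683·ln(0.683/0.007) = 3.12854
  0.250·ln(0.250/0.373) = -0.10003
  0.060·ln(0.060/0.272) = -0.09069
D(P‖Q) = 2.9105 nats.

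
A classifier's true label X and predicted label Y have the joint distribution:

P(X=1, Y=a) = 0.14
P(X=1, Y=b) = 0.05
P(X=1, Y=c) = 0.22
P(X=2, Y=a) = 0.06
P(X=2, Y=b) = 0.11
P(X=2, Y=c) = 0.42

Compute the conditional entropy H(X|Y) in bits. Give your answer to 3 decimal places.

Chain rule: H(X|Y) = H(X,Y) − H(Y).
Marginals: p(X) = (0.4100, 0.5900), p(Y) = (0.2000, 0.1600, 0.6400).
H(X,Y) = 2.2132 bits; H(Y) = 1.2995 bits.
H(X|Y) = 2.2132 − 1.2995 = 0.914 bits.

0.914 bits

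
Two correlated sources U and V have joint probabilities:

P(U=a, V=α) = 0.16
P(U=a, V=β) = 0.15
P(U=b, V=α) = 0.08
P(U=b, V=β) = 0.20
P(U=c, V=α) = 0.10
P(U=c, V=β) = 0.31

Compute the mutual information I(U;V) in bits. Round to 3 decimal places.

Marginals: p(U) = (0.3100, 0.2800, 0.4100), p(V) = (0.3400, 0.6600).
I(U;V) = H(U) + H(V) − H(U,V).
H(U) = 1.5654, H(V) = 0.9248, H(U,V) = 2.4454.
I(U;V) = 1.5654 + 0.9248 − 2.4454 = 0.045 bits.

0.045 bits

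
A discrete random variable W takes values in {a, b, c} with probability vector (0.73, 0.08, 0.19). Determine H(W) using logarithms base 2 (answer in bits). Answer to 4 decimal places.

1.0782 bits

H(W) = −Σ p·log₂ p.
  −(0.73)·log₂(0.73) = 0.33144
  −(0.08)·log₂(0.08) = 0.29151
  −(0.19)·log₂(0.19) = 0.45523
Sum: 0.33144 + 0.29151 + 0.45523 = 1.0782 bits.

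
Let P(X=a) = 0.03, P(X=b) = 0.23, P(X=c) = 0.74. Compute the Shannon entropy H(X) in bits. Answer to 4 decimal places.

H(X) = −Σ p·log₂ p.
  −(0.03)·log₂(0.03) = 0.15177
  −(0.23)·log₂(0.23) = 0.48767
  −(0.74)·log₂(0.74) = 0.32146
Sum: 0.15177 + 0.48767 + 0.32146 = 0.9609 bits.

0.9609 bits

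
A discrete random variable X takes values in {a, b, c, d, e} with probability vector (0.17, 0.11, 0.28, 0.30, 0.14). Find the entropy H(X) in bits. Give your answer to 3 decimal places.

2.217 bits

H(X) = −Σ p·log₂ p.
  −(0.17)·log₂(0.17) = 0.4346
  −(0.11)·log₂(0.11) = 0.3503
  −(0.28)·log₂(0.28) = 0.5142
  −(0.30)·log₂(0.30) = 0.5211
  −(0.14)·log₂(0.14) = 0.3971
Sum: 0.4346 + 0.3503 + 0.5142 + 0.5211 + 0.3971 = 2.217 bits.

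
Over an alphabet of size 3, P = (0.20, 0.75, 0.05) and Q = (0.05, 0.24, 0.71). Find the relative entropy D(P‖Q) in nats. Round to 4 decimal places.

0.9992 nats

D(P‖Q) = Σ p·ln(p/q).
  0.20·ln(0.20/0.05) = 0.27726
  0.75·ln(0.75/0.24) = 0.85458
  0.05·ln(0.05/0.71) = -0.13266
D(P‖Q) = 0.9992 nats.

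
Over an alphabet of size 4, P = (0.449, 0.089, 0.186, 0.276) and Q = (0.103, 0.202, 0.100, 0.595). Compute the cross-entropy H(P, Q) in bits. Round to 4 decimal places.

H(P,Q) = −Σ p·log₂ q.
  −0.449·log₂(0.103) = 1.47240
  −0.089·log₂(0.202) = 0.20537
  −0.186·log₂(0.100) = 0.61788
  −0.276·log₂(0.595) = 0.20673
H(P,Q) = 2.5024 bits.

2.5024 bits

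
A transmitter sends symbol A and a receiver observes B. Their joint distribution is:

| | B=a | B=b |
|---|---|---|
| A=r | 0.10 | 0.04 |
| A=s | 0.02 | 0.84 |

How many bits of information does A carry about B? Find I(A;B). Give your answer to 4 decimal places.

Marginals: p(A) = (0.1400, 0.8600), p(B) = (0.1200, 0.8800).
I(A;B) = Σ p(x,y)·log₂[p(x,y)/(p(x)p(y))].
  (r,a): 0.10·log₂(5.9524) = 0.25735
  (r,b): 0.04·log₂(0.3247) = -0.06492
  (s,a): 0.02·log₂(0.1938) = -0.04735
  (s,b): 0.84·log₂(1.1099) = 0.12640
Sum = 0.2715 bits.

0.2715 bits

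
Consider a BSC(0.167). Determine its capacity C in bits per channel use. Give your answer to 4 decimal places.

0.3492 bits

Binary symmetric channel: C = 1 − h₂(ε) where h₂ is the binary entropy function.
h₂(0.167) = −0.167·log₂0.167 − 0.833·log₂0.833 = 0.6508.
C = 1 − 0.6508 = 0.3492 bits per channel use.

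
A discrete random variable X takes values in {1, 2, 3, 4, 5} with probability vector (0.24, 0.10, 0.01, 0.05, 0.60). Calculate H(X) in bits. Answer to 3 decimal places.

1.551 bits

H(X) = −Σ p·log₂ p.
  −(0.24)·log₂(0.24) = 0.4941
  −(0.10)·log₂(0.10) = 0.3322
  −(0.01)·log₂(0.01) = 0.0664
  −(0.05)·log₂(0.05) = 0.2161
  −(0.60)·log₂(0.60) = 0.4422
Sum: 0.4941 + 0.3322 + 0.0664 + 0.2161 + 0.4422 = 1.551 bits.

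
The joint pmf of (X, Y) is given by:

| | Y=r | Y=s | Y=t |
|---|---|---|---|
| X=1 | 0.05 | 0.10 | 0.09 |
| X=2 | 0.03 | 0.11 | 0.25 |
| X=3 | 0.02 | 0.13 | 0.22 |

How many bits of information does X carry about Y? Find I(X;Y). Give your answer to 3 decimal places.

Marginals: p(X) = (0.2400, 0.3900, 0.3700), p(Y) = (0.1000, 0.3400, 0.5600).
I(X;Y) = H(X) + H(Y) − H(X,Y).
H(X) = 1.5547, H(Y) = 1.3298, H(X,Y) = 2.8391.
I(X;Y) = 1.5547 + 1.3298 − 2.8391 = 0.045 bits.

0.045 bits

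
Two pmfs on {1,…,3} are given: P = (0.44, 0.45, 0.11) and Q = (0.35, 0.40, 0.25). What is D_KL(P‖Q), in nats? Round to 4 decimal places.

D(P‖Q) = Σ p·ln(p/q).
  0.44·ln(0.44/0.35) = 0.10069
  0.45·ln(0.45/0.40) = 0.05300
  0.11·ln(0.11/0.25) = -0.09031
D(P‖Q) = 0.0634 nats.

0.0634 nats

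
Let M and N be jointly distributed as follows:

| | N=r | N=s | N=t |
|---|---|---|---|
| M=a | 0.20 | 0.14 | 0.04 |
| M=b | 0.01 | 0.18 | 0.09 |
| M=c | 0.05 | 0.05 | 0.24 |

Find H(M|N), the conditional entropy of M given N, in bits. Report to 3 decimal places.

1.231 bits

Marginals: p(M) = (0.3800, 0.2800, 0.3400), p(N) = (0.2600, 0.3700, 0.3700).
H(M|N) = Σ p(N) · H(M|N=·).
  N=r: p=0.2600, H(M|N=r) = 0.9294
  N=s: p=0.3700, H(M|N=s) = 1.4264
  N=t: p=0.3700, H(M|N=t) = 1.2481
Weighted sum = 1.231 bits.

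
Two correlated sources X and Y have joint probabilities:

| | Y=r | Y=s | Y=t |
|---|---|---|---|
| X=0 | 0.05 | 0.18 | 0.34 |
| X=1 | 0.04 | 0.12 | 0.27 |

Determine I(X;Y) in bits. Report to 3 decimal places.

Marginals: p(X) = (0.5700, 0.4300), p(Y) = (0.0900, 0.3000, 0.6100).
I(X;Y) = H(X) + H(Y) − H(X,Y).
H(X) = 0.9858, H(Y) = 1.2687, H(X,Y) = 2.2534.
I(X;Y) = 0.9858 + 1.2687 − 2.2534 = 0.001 bits.

0.001 bits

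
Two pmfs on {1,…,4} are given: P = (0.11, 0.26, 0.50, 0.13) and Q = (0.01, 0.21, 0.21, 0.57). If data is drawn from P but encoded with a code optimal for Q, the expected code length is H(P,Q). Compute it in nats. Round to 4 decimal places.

1.7657 nats

H(P,Q) = −Σ p·ln q.
  −0.11·ln(0.01) = 0.50657
  −0.26·ln(0.21) = 0.40577
  −0.50·ln(0.21) = 0.78032
  −0.13·ln(0.57) = 0.07308
H(P,Q) = 1.7657 nats.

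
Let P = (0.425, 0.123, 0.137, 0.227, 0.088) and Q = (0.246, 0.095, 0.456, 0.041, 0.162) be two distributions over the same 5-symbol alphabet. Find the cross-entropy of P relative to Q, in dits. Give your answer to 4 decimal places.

H(P,Q) = −Σ p·log₁₀ q.
  −0.425·log₁₀(0.246) = 0.25885
  −0.123·log₁₀(0.095) = 0.12574
  −0.137·log₁₀(0.456) = 0.04672
  −0.227·log₁₀(0.041) = 0.31490
  −0.088·log₁₀(0.162) = 0.06956
H(P,Q) = 0.8158 dits.

0.8158 dits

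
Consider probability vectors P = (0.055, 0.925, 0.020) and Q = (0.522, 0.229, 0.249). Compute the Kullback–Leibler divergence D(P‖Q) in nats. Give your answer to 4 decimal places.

D(P‖Q) = Σ p·ln(p/q).
  0.055·ln(0.055/0.522) = -0.12377
  0.925·ln(0.925/0.229) = 1.29137
  0.020·ln(0.020/0.249) = -0.05043
D(P‖Q) = 1.1172 nats.

1.1172 nats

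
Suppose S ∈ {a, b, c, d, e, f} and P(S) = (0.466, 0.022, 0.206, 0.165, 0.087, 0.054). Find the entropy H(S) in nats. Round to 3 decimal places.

H(S) = −Σ p·ln p.
  −(0.466)·ln(0.466) = 0.3558
  −(0.022)·ln(0.022) = 0.0840
  −(0.206)·ln(0.206) = 0.3255
  −(0.165)·ln(0.165) = 0.2973
  −(0.087)·ln(0.087) = 0.2124
  −(0.054)·ln(0.054) = 0.1576
Sum: 0.3558 + 0.0840 + 0.3255 + 0.2973 + 0.2124 + 0.1576 = 1.433 nats.

1.433 nats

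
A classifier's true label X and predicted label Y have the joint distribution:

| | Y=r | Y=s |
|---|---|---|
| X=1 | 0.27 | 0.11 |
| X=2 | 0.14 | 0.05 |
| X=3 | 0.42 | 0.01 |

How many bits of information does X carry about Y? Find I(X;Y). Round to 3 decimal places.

Marginals: p(X) = (0.3800, 0.1900, 0.4300), p(Y) = (0.8300, 0.1700).
I(X;Y) = H(X) + H(Y) − H(X,Y).
H(X) = 1.5092, H(Y) = 0.6577, H(X,Y) = 2.0656.
I(X;Y) = 1.5092 + 0.6577 − 2.0656 = 0.101 bits.

0.101 bits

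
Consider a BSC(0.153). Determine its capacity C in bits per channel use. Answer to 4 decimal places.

Binary symmetric channel: C = 1 − h₂(ε) where h₂ is the binary entropy function.
h₂(0.153) = −0.153·log₂0.153 − 0.847·log₂0.847 = 0.6173.
C = 1 − 0.6173 = 0.3827 bits per channel use.

0.3827 bits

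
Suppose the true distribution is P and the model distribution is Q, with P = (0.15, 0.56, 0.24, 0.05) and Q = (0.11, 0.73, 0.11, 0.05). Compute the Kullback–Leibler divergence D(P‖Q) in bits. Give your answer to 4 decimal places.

0.1231 bits

D(P‖Q) = Σ p·log₂(p/q).
  0.15·log₂(0.15/0.11) = 0.06712
  0.56·log₂(0.56/0.73) = -0.21418
  0.24·log₂(0.24/0.11) = 0.27013
  0.05·log₂(0.05/0.05) = 0.00000
D(P‖Q) = 0.1231 bits.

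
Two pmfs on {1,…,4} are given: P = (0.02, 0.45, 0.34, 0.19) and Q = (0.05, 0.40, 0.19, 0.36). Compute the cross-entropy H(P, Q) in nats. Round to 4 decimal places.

H(P,Q) = −Σ p·ln q.
  −0.02·ln(0.05) = 0.05991
  −0.45·ln(0.40) = 0.41233
  −0.34·ln(0.19) = 0.56465
  −0.19·ln(0.36) = 0.19411
H(P,Q) = 1.2310 nats.

1.2310 nats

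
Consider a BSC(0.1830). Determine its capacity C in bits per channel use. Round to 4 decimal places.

Binary symmetric channel: C = 1 − h₂(ε) where h₂ is the binary entropy function.
h₂(0.1830) = −0.1830·log₂0.1830 − 0.8170·log₂0.8170 = 0.6866.
C = 1 − 0.6866 = 0.3134 bits per channel use.

0.3134 bits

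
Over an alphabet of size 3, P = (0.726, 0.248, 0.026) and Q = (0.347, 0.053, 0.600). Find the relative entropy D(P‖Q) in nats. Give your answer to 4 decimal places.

D(P‖Q) = Σ p·ln(p/q).
  0.726·ln(0.726/0.347) = 0.53595
  0.248·ln(0.248/0.053) = 0.38270
  0.026·ln(0.026/0.600) = -0.08161
D(P‖Q) = 0.8370 nats.

0.8370 nats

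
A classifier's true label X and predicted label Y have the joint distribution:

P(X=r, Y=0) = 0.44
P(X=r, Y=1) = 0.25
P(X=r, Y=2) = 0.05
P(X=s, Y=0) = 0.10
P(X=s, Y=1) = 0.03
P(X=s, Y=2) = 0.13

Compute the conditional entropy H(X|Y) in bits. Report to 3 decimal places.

0.664 bits

Marginals: p(X) = (0.7400, 0.2600), p(Y) = (0.5400, 0.2800, 0.1800).
H(X|Y) = Σ p(Y) · H(X|Y=·).
  Y=0: p=0.5400, H(X|Y=0) = 0.6913
  Y=1: p=0.2800, H(X|Y=1) = 0.4912
  Y=2: p=0.1800, H(X|Y=2) = 0.8524
Weighted sum = 0.664 bits.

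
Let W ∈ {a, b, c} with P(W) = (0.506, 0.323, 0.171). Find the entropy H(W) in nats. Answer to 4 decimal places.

H(W) = −Σ p·ln p.
  −(0.506)·ln(0.506) = 0.34470
  −(0.323)·ln(0.323) = 0.36502
  −(0.171)·ln(0.171) = 0.30200
Sum: 0.34470 + 0.36502 + 0.30200 = 1.0117 nats.

1.0117 nats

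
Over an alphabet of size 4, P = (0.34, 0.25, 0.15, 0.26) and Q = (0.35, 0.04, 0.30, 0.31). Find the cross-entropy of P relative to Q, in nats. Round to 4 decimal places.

H(P,Q) = −Σ p·ln q.
  −0.34·ln(0.35) = 0.35694
  −0.25·ln(0.04) = 0.80472
  −0.15·ln(0.30) = 0.18060
  −0.26·ln(0.31) = 0.30451
H(P,Q) = 1.6468 nats.

1.6468 nats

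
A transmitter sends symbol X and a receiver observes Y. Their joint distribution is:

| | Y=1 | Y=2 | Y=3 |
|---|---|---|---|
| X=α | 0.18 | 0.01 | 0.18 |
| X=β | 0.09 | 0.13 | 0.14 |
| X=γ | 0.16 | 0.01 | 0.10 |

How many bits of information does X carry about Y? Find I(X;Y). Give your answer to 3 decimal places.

Marginals: p(X) = (0.3700, 0.3600, 0.2700), p(Y) = (0.4300, 0.1500, 0.4200).
I(X;Y) = H(X) + H(Y) − H(X,Y).
H(X) = 1.5714, H(Y) = 1.4598, H(X,Y) = 2.8711.
I(X;Y) = 1.5714 + 1.4598 − 2.8711 = 0.160 bits.

0.160 bits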